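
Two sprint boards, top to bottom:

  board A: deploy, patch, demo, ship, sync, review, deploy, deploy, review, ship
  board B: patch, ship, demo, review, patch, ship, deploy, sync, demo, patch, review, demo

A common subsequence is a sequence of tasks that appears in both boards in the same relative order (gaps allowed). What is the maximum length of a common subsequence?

Match patch [2,1] → demo [3,3] → ship [4,6] → sync [5,8] → review [6,11] — 5 tasks in the same relative order in both. dp[10][12] = 5 confirms this is the maximum.

5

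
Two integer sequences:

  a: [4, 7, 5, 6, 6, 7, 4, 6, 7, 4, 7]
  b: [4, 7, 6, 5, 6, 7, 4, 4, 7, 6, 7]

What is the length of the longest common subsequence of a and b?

Let dp[i][j] be the LCS length of the first i values of a and the first j values of b. dp[i][j] = dp[i-1][j-1]+1 when the i-th and j-th values match, else max(dp[i-1][j], dp[i][j-1]).
    ·  4  7  6  5  6  7  4  4  7  6  7
 ·  0  0  0  0  0  0  0  0  0  0  0  0
 4  0  1  1  1  1  1  1  1  1  1  1  1
 7  0  1  2  2  2  2  2  2  2  2  2  2
 5  0  1  2  2  3  3  3  3  3  3  3  3
 6  0  1  2  3  3  4  4  4  4  4  4  4
 6  0  1  2  3  3  4  4  4  4  4  5  5
 7  0  1  2  3  3  4  5  5  5  5  5  6
 4  0  1  2  3  3  4  5  6  6  6  6  6
 6  0  1  2  3  3  4  5  6  6  6  7  7
 7  0  1  2  3  3  4  5  6  6  7  7  8
 4  0  1  2  3  3  4  5  6  7  7  7  8
 7  0  1  2  3  3  4  5  6  7  8  8  8
dp[11][11] = 8. One LCS (by backtracking along matches): 4, 7, 5, 6, 7, 4, 6, 7.

8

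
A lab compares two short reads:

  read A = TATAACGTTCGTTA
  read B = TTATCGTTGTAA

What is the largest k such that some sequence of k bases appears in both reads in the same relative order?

10

One common subsequence of length 10: T [1,2], then A [2,3], then T [3,4], then C [6,5], then G [7,6], then T [8,7], then T [9,8], then G [11,9], then T [12,10], then A [14,12]. dp[14][12] = 10 confirms this is the maximum.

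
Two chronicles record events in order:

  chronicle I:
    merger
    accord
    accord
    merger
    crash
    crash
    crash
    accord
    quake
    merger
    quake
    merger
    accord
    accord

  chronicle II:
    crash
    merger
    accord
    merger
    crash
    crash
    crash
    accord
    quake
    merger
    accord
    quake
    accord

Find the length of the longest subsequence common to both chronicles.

Match merger (chronicle I #1, chronicle II #2); then accord (chronicle I #3, chronicle II #3); then merger (chronicle I #4, chronicle II #4); then crash (chronicle I #5, chronicle II #5); then crash (chronicle I #6, chronicle II #6); then crash (chronicle I #7, chronicle II #7); then accord (chronicle I #8, chronicle II #8); then quake (chronicle I #9, chronicle II #9); then merger (chronicle I #10, chronicle II #10); then quake (chronicle I #11, chronicle II #12); then accord (chronicle I #14, chronicle II #13) — 11 events in the same relative order in both, and the DP table's final entry dp[14][13] is also 11, so no common subsequence is longer.

11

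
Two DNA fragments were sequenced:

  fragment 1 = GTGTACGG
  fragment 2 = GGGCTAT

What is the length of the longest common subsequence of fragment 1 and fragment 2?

Let dp[i][j] be the LCS length of the first i bases of fragment 1 and the first j bases of fragment 2. dp[i][j] = dp[i-1][j-1]+1 when the i-th and j-th bases match, else max(dp[i-1][j], dp[i][j-1]).
    ·  G  G  G  C  T  A  T
 ·  0  0  0  0  0  0  0  0
 G  0  1  1  1  1  1  1  1
 T  0  1  1  1  1  2  2  2
 G  0  1  2  2  2  2  2  2
 T  0  1  2  2  2  3  3  3
 A  0  1  2  2  2  3  4  4
 C  0  1  2  2  3  3  4  4
 G  0  1  2  3  3  3  4  4
 G  0  1  2  3  3  3  4  4
dp[8][7] = 4. One LCS (by backtracking along matches): GGTA.

4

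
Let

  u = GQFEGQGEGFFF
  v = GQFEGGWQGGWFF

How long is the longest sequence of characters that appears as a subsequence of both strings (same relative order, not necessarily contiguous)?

10

One common subsequence of length 10: G [1,1]; then Q [2,2]; then F [3,3]; then E [4,4]; then G [5,6]; then Q [6,8]; then G [7,9]; then G [9,10]; then F [11,12]; then F [12,13]. The LCS DP gives dp[12][13] = 10, so this is optimal.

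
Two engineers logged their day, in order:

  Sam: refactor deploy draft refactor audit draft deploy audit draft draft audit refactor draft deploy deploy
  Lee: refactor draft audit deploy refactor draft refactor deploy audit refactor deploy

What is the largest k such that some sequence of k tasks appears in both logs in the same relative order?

8

Taking refactor (Sam #1, Lee #1); then deploy (Sam #2, Lee #4); then draft (Sam #3, Lee #6); then refactor (Sam #4, Lee #7); then deploy (Sam #7, Lee #8); then audit (Sam #11, Lee #9); then refactor (Sam #12, Lee #10); then deploy (Sam #15, Lee #11) gives a common subsequence of length 8. The LCS DP gives dp[15][11] = 8, so this is optimal.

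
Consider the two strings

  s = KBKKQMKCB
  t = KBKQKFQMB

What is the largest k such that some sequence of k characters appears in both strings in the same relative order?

Let dp[i][j] be the LCS length of the first i characters of s and the first j characters of t. dp[i][j] = dp[i-1][j-1]+1 when the i-th and j-th characters match, else max(dp[i-1][j], dp[i][j-1]).
    ·  K  B  K  Q  K  F  Q  M  B
 ·  0  0  0  0  0  0  0  0  0  0
 K  0  1  1  1  1  1  1  1  1  1
 B  0  1  2  2  2  2  2  2  2  2
 K  0  1  2  3  3  3  3  3  3  3
 K  0  1  2  3  3  4  4  4  4  4
 Q  0  1  2  3  4  4  4  5  5  5
 M  0  1  2  3  4  4  4  5  6  6
 K  0  1  2  3  4  5  5  5  6  6
 C  0  1  2  3  4  5  5  5  6  6
 B  0  1  2  3  4  5  5  5  6  7
dp[9][9] = 7. One LCS (by backtracking along matches): KBKKQMB.

7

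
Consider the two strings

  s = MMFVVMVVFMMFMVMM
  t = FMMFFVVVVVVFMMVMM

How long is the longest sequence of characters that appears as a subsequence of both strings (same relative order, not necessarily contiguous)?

Pick M (s #1, t #2); then M (s #2, t #3); then F (s #3, t #5); then V (s #4, t #8); then V (s #5, t #9); then V (s #7, t #10); then V (s #8, t #11); then F (s #9, t #12); then M (s #11, t #13); then M (s #13, t #14); then V (s #14, t #15); then M (s #15, t #16); then M (s #16, t #17); all 13 characters appear in both, in order. Since dp[16][17] = 13, nothing longer is possible.

13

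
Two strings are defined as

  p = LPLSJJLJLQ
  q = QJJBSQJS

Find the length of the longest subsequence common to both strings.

3

Match J at p[5]=q[2], J at p[6]=q[3], J at p[8]=q[7] — 3 characters in the same relative order in both, and the DP table's final entry dp[10][8] is also 3, so no common subsequence is longer.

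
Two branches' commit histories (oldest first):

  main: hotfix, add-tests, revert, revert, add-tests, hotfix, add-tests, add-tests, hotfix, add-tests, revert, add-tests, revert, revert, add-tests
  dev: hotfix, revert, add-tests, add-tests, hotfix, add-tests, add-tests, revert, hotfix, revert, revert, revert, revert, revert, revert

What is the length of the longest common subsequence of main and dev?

Taking hotfix [1,1], then add-tests [2,3], then add-tests [5,4], then hotfix [6,5], then add-tests [7,6], then add-tests [8,7], then hotfix [9,9], then revert [11,13], then revert [13,14], then revert [14,15] gives a common subsequence of length 10. The LCS DP gives dp[15][15] = 10, so this is optimal.

10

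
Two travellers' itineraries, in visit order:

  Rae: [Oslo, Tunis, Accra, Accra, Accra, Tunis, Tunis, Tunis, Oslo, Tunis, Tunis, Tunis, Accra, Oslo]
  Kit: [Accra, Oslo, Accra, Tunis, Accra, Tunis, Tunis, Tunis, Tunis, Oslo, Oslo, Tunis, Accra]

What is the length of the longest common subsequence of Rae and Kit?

9

Taking Oslo at Rae[1]=Kit[2], Tunis at Rae[2]=Kit[4], Accra at Rae[3]=Kit[5], Tunis at Rae[6]=Kit[7], Tunis at Rae[7]=Kit[8], Tunis at Rae[8]=Kit[9], Oslo at Rae[9]=Kit[11], Tunis at Rae[12]=Kit[12], Accra at Rae[13]=Kit[13] gives a common subsequence of length 9. dp[14][13] = 9 confirms this is the maximum.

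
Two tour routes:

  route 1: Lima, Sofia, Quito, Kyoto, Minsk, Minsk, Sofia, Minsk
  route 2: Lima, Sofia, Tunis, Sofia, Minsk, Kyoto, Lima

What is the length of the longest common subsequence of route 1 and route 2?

4

Pick Lima (route 1 #1, route 2 #1), Sofia (route 1 #2, route 2 #2), Sofia (route 1 #7, route 2 #4), Minsk (route 1 #8, route 2 #5); all 4 stops appear in both, in order. Since dp[8][7] = 4, nothing longer is possible.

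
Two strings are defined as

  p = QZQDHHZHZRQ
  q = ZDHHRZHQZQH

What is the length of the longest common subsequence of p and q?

One common subsequence of length 8: Z (p #2, q #1), then D (p #4, q #2), then H (p #5, q #3), then H (p #6, q #4), then Z (p #7, q #6), then H (p #8, q #7), then Z (p #9, q #9), then Q (p #11, q #10), and the DP table's final entry dp[11][11] is also 8, so no common subsequence is longer.

8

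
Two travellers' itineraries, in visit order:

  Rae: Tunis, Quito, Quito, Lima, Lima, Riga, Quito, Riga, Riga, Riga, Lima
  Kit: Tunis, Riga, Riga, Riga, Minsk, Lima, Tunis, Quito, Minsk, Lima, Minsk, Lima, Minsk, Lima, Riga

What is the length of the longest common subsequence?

Pick Tunis [1,7], Quito [2,8], Lima [4,12], Lima [5,14], Riga [10,15]; all 5 stops appear in both, in order. The LCS DP gives dp[11][15] = 5, so this is optimal.

5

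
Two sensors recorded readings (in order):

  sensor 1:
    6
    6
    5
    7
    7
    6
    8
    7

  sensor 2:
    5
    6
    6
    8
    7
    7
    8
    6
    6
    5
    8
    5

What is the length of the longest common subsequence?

6

Pick 6 (sensor 1 #1, sensor 2 #2), then 6 (sensor 1 #2, sensor 2 #3), then 7 (sensor 1 #4, sensor 2 #5), then 7 (sensor 1 #5, sensor 2 #6), then 6 (sensor 1 #6, sensor 2 #9), then 8 (sensor 1 #7, sensor 2 #11); all 6 values appear in both, in order, and the DP table's final entry dp[8][12] is also 6, so no common subsequence is longer.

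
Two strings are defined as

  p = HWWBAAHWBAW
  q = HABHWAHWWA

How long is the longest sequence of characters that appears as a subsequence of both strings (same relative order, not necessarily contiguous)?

6

One common subsequence of length 6: H (p #1, q #4) → W (p #3, q #5) → A (p #6, q #6) → H (p #7, q #7) → W (p #8, q #9) → A (p #10, q #10). The LCS DP gives dp[11][10] = 6, so this is optimal.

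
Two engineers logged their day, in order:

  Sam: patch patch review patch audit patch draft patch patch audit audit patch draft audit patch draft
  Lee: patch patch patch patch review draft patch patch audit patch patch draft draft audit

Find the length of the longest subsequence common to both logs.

11

Taking patch [1,1], then patch [2,2], then patch [4,3], then patch [6,4], then draft [7,6], then patch [8,7], then patch [9,8], then audit [10,9], then patch [12,11], then draft [13,13], then audit [14,14] gives a common subsequence of length 11, and the DP table's final entry dp[16][14] is also 11, so no common subsequence is longer.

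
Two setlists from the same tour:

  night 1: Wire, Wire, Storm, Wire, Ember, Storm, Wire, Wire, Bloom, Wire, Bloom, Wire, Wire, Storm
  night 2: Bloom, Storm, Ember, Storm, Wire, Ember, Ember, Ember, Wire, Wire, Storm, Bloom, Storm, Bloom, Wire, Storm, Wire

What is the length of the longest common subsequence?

Match Storm (night 1 #3, night 2 #4); then Wire (night 1 #4, night 2 #5); then Ember (night 1 #5, night 2 #8); then Wire (night 1 #7, night 2 #9); then Wire (night 1 #8, night 2 #10); then Bloom (night 1 #9, night 2 #12); then Bloom (night 1 #11, night 2 #14); then Wire (night 1 #12, night 2 #15); then Wire (night 1 #13, night 2 #17) — 9 songs in the same relative order in both, and the DP table's final entry dp[14][17] is also 9, so no common subsequence is longer.

9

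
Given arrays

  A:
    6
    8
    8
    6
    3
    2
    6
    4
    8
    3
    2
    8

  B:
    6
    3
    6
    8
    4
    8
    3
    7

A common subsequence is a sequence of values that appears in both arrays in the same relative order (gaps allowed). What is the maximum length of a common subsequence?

Match 6 (A #4, B #1) → 3 (A #5, B #2) → 6 (A #7, B #3) → 4 (A #8, B #5) → 8 (A #9, B #6) → 3 (A #10, B #7) — 6 values in the same relative order in both. The LCS DP gives dp[12][8] = 6, so this is optimal.

6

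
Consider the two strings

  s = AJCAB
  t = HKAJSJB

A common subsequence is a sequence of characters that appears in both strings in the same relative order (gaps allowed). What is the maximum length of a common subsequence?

3

One common subsequence of length 3: A [1,3], then J [2,6], then B [5,7]. dp[5][7] = 3 confirms this is the maximum.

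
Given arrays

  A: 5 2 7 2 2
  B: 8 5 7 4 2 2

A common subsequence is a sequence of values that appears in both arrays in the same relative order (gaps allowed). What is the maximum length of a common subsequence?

4

Pick 5 [1,2]; then 7 [3,3]; then 2 [4,5]; then 2 [5,6]; all 4 values appear in both, in order. dp[5][6] = 4 confirms this is the maximum.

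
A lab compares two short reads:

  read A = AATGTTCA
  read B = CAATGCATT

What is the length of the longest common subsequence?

6

Pick A [1,2]; then A [2,3]; then T [3,4]; then G [4,5]; then T [5,8]; then T [6,9]; all 6 bases appear in both, in order, and the DP table's final entry dp[8][9] is also 6, so no common subsequence is longer.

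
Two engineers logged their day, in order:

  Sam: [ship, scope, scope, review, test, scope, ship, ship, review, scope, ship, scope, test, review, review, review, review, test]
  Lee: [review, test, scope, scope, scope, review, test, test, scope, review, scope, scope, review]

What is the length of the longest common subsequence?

One common subsequence of length 9: scope (Sam #2, Lee #4), scope (Sam #3, Lee #5), review (Sam #4, Lee #6), test (Sam #5, Lee #8), scope (Sam #6, Lee #9), review (Sam #9, Lee #10), scope (Sam #10, Lee #11), scope (Sam #12, Lee #12), review (Sam #17, Lee #13). dp[18][13] = 9 confirms this is the maximum.

9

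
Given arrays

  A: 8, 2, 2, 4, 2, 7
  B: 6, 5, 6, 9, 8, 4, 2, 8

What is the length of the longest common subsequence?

Pick 8 (A #1, B #5), then 4 (A #4, B #6), then 2 (A #5, B #7); all 3 values appear in both, in order. Since dp[6][8] = 3, nothing longer is possible.

3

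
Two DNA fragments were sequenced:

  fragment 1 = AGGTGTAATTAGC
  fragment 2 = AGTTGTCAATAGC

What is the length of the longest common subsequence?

Taking A (fragment 1 #1, fragment 2 #1), then G (fragment 1 #2, fragment 2 #2), then T (fragment 1 #4, fragment 2 #4), then G (fragment 1 #5, fragment 2 #5), then T (fragment 1 #6, fragment 2 #6), then A (fragment 1 #7, fragment 2 #8), then A (fragment 1 #8, fragment 2 #9), then T (fragment 1 #10, fragment 2 #10), then A (fragment 1 #11, fragment 2 #11), then G (fragment 1 #12, fragment 2 #12), then C (fragment 1 #13, fragment 2 #13) gives a common subsequence of length 11. Since dp[13][13] = 11, nothing longer is possible.

11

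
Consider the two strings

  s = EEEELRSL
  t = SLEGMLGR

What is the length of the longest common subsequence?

3

Let dp[i][j] be the LCS length of the first i characters of s and the first j characters of t. dp[i][j] = dp[i-1][j-1]+1 when the i-th and j-th characters match, else max(dp[i-1][j], dp[i][j-1]).
    ·  S  L  E  G  M  L  G  R
 ·  0  0  0  0  0  0  0  0  0
 E  0  0  0  1  1  1  1  1  1
 E  0  0  0  1  1  1  1  1  1
 E  0  0  0  1  1  1  1  1  1
 E  0  0  0  1  1  1  1  1  1
 L  0  0  1  1  1  1  2  2  2
 R  0  0  1  1  1  1  2  2  3
 S  0  1  1  1  1  1  2  2  3
 L  0  1  2  2  2  2  2  2  3
dp[8][8] = 3. One LCS (by backtracking along matches): ELR.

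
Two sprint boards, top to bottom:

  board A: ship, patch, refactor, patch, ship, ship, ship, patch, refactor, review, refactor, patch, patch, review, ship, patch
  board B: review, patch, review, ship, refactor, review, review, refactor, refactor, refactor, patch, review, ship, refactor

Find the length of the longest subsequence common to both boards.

8

Match patch at board A[2]=board B[2], then ship at board A[7]=board B[4], then refactor at board A[9]=board B[5], then review at board A[10]=board B[7], then refactor at board A[11]=board B[10], then patch at board A[13]=board B[11], then review at board A[14]=board B[12], then ship at board A[15]=board B[13] — 8 tasks in the same relative order in both, and the DP table's final entry dp[16][14] is also 8, so no common subsequence is longer.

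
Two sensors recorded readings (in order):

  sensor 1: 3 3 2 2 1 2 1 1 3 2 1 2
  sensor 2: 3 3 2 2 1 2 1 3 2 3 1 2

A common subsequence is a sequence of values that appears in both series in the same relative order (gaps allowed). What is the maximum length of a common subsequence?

11

Let dp[i][j] be the LCS length of the first i values of sensor 1 and the first j values of sensor 2. dp[i][j] = dp[i-1][j-1]+1 when the i-th and j-th values match, else max(dp[i-1][j], dp[i][j-1]).
    ·  3  3  2  2  1  2  1  3  2  3  1  2
 ·  0  0  0  0  0  0  0  0  0  0  0  0  0
 3  0  1  1  1  1  1  1  1  1  1  1  1  1
 3  0  1  2  2  2  2  2  2  2  2  2  2  2
 2  0  1  2  3  3  3  3  3  3  3  3  3  3
 2  0  1  2  3  4  4  4  4  4  4  4  4  4
 1  0  1  2  3  4  5  5  5  5  5  5  5  5
 2  0  1  2  3  4  5  6  6  6  6  6  6  6
 1  0  1  2  3  4  5  6  7  7  7  7  7  7
 1  0  1  2  3  4  5  6  7  7  7  7  8  8
 3  0  1  2  3  4  5  6  7  8  8  8  8  8
 2  0  1  2  3  4  5  6  7  8  9  9  9  9
 1  0  1  2  3  4  5  6  7  8  9  9 10 10
 2  0  1  2  3  4  5  6  7  8  9  9 10 11
dp[12][12] = 11. One LCS (by backtracking along matches): 3, 3, 2, 2, 1, 2, 1, 3, 2, 1, 2.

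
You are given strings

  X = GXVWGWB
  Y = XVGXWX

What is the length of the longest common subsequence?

Taking X [2,1], V [3,2], G [5,3], W [6,5] gives a common subsequence of length 4, and the DP table's final entry dp[7][6] is also 4, so no common subsequence is longer.

4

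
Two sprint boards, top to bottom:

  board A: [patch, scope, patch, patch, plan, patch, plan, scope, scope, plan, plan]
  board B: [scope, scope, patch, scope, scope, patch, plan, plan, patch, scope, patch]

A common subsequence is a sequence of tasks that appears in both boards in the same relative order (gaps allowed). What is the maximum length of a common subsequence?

6

Pick patch [1,3], scope [2,5], patch [3,6], plan [5,8], patch [6,9], scope [8,10]; all 6 tasks appear in both, in order. dp[11][11] = 6 confirms this is the maximum.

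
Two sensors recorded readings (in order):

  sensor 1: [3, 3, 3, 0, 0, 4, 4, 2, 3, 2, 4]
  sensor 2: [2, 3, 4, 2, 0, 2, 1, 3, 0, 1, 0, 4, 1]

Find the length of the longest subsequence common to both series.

5

Match 3 (sensor 1 #1, sensor 2 #2), then 3 (sensor 1 #3, sensor 2 #8), then 0 (sensor 1 #4, sensor 2 #9), then 0 (sensor 1 #5, sensor 2 #11), then 4 (sensor 1 #6, sensor 2 #12) — 5 values in the same relative order in both. dp[11][13] = 5 confirms this is the maximum.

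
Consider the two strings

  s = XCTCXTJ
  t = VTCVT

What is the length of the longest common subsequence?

3

One common subsequence of length 3: T [3,2], C [4,3], T [6,5], and the DP table's final entry dp[7][5] is also 3, so no common subsequence is longer.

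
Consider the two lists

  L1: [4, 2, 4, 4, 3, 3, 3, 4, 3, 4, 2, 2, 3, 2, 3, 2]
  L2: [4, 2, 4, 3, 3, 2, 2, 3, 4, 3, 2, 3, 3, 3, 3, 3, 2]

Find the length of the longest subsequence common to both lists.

Match 4 [1,1] → 2 [2,2] → 4 [4,3] → 3 [5,4] → 3 [6,5] → 3 [7,8] → 4 [8,9] → 3 [9,10] → 2 [11,11] → 3 [13,15] → 3 [15,16] → 2 [16,17] — 12 values in the same relative order in both. Since dp[16][17] = 12, nothing longer is possible.

12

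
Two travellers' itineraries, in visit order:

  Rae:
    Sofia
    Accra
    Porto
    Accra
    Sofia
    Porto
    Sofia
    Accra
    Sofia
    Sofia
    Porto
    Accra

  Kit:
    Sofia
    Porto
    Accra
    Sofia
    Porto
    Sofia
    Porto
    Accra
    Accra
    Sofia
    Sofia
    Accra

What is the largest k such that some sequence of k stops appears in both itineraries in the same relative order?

Match Sofia [1,1] → Porto [3,2] → Accra [4,3] → Sofia [5,4] → Porto [6,5] → Sofia [7,6] → Accra [8,9] → Sofia [9,10] → Sofia [10,11] → Accra [12,12] — 10 stops in the same relative order in both. Since dp[12][12] = 10, nothing longer is possible.

10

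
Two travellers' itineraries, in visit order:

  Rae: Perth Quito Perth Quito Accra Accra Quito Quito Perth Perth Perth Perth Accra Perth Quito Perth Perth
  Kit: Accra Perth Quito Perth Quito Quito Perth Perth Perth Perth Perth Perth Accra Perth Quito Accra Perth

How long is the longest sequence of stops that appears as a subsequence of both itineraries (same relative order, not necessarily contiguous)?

13

Taking Perth at Rae[1]=Kit[2]; then Quito at Rae[2]=Kit[3]; then Perth at Rae[3]=Kit[4]; then Quito at Rae[4]=Kit[5]; then Quito at Rae[7]=Kit[6]; then Perth at Rae[9]=Kit[9]; then Perth at Rae[10]=Kit[10]; then Perth at Rae[11]=Kit[11]; then Perth at Rae[12]=Kit[12]; then Accra at Rae[13]=Kit[13]; then Perth at Rae[14]=Kit[14]; then Quito at Rae[15]=Kit[15]; then Perth at Rae[17]=Kit[17] gives a common subsequence of length 13, and the DP table's final entry dp[17][17] is also 13, so no common subsequence is longer.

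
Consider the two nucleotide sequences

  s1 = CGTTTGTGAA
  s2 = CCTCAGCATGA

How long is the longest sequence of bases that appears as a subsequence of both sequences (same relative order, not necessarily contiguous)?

One common subsequence of length 6: C [1,2]; then T [3,3]; then G [6,6]; then T [7,9]; then G [8,10]; then A [10,11]. dp[10][11] = 6 confirms this is the maximum.

6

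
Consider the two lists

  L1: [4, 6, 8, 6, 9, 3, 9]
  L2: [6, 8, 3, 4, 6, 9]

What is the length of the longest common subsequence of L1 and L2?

Let dp[i][j] be the LCS length of the first i values of L1 and the first j values of L2. dp[i][j] = dp[i-1][j-1]+1 when the i-th and j-th values match, else max(dp[i-1][j], dp[i][j-1]).
    ·  6  8  3  4  6  9
 ·  0  0  0  0  0  0  0
 4  0  0  0  0  1  1  1
 6  0  1  1  1  1  2  2
 8  0  1  2  2  2  2  2
 6  0  1  2  2  2  3  3
 9  0  1  2  2  2  3  4
 3  0  1  2  3  3  3  4
 9  0  1  2  3  3  3  4
dp[7][6] = 4. One LCS (by backtracking along matches): 6, 8, 6, 9.

4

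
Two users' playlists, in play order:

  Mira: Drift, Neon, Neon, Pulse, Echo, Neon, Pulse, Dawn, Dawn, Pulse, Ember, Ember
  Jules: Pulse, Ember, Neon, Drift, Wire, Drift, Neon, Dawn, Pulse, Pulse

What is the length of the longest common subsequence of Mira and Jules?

4

One common subsequence of length 4: Drift at Mira[1]=Jules[6]; then Neon at Mira[2]=Jules[7]; then Pulse at Mira[7]=Jules[9]; then Pulse at Mira[10]=Jules[10]. The LCS DP gives dp[12][10] = 4, so this is optimal.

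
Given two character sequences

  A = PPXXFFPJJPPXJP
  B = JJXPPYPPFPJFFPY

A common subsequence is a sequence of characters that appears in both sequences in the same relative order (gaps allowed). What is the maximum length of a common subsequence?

7

Match P (A #1, B #4), then P (A #2, B #5), then P (A #7, B #7), then P (A #10, B #8), then P (A #11, B #10), then J (A #13, B #11), then P (A #14, B #14) — 7 characters in the same relative order in both. The LCS DP gives dp[14][15] = 7, so this is optimal.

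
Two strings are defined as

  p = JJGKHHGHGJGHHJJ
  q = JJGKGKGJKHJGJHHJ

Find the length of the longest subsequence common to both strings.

11

Taking J (p #1, q #1), J (p #2, q #2), G (p #3, q #5), K (p #4, q #6), G (p #7, q #7), H (p #8, q #10), G (p #9, q #12), J (p #10, q #13), H (p #12, q #14), H (p #13, q #15), J (p #15, q #16) gives a common subsequence of length 11, and the DP table's final entry dp[15][16] is also 11, so no common subsequence is longer.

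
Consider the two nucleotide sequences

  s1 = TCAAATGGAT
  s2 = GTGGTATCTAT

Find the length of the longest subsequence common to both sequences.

Let dp[i][j] be the LCS length of the first i bases of s1 and the first j bases of s2. dp[i][j] = dp[i-1][j-1]+1 when the i-th and j-th bases match, else max(dp[i-1][j], dp[i][j-1]).
    ·  G  T  G  G  T  A  T  C  T  A  T
 ·  0  0  0  0  0  0  0  0  0  0  0  0
 T  0  0  1  1  1  1  1  1  1  1  1  1
 C  0  0  1  1  1  1  1  1  2  2  2  2
 A  0  0  1  1  1  1  2  2  2  2  3  3
 A  0  0  1  1  1  1  2  2  2  2  3  3
 A  0  0  1  1  1  1  2  2  2  2  3  3
 T  0  0  1  1  1  2  2  3  3  3  3  4
 G  0  1  1  2  2  2  2  3  3  3  3  4
 G  0  1  1  2  3  3  3  3  3  3  3  4
 A  0  1  1  2  3  3  4  4  4  4  4  4
 T  0  1  2  2  3  4  4  5  5  5  5  5
dp[10][11] = 5. One LCS (by backtracking along matches): TCTAT.

5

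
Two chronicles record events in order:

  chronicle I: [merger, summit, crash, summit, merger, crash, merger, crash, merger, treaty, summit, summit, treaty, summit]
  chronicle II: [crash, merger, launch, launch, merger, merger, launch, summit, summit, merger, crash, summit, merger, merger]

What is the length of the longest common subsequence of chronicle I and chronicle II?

7

Pick merger (chronicle I #1, chronicle II #6), then summit (chronicle I #2, chronicle II #8), then summit (chronicle I #4, chronicle II #9), then merger (chronicle I #5, chronicle II #10), then crash (chronicle I #6, chronicle II #11), then merger (chronicle I #7, chronicle II #13), then merger (chronicle I #9, chronicle II #14); all 7 events appear in both, in order, and the DP table's final entry dp[14][14] is also 7, so no common subsequence is longer.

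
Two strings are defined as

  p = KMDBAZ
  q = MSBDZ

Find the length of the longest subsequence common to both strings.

Taking M [2,1]; then D [3,4]; then Z [6,5] gives a common subsequence of length 3, and the DP table's final entry dp[6][5] is also 3, so no common subsequence is longer.

3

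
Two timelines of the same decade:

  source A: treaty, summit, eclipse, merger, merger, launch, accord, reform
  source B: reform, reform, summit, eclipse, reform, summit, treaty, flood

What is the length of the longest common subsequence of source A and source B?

One common subsequence of length 3: summit (source A #2, source B #3), then eclipse (source A #3, source B #4), then reform (source A #8, source B #5). The LCS DP gives dp[8][8] = 3, so this is optimal.

3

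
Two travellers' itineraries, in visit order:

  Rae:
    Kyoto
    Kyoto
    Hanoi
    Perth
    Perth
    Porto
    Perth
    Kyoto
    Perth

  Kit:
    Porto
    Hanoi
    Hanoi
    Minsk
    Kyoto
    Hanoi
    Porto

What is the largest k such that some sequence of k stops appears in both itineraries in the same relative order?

Pick Kyoto [2,5]; then Hanoi [3,6]; then Porto [6,7]; all 3 stops appear in both, in order, and the DP table's final entry dp[9][7] is also 3, so no common subsequence is longer.

3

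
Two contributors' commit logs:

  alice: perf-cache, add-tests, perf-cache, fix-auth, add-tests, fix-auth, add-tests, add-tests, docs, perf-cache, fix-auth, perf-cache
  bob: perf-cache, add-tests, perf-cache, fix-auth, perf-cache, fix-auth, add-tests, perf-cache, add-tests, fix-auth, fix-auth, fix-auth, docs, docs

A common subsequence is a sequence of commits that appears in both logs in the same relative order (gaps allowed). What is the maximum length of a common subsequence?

One common subsequence of length 8: perf-cache [1,1]; then add-tests [2,2]; then perf-cache [3,3]; then fix-auth [4,4]; then fix-auth [6,6]; then add-tests [7,7]; then add-tests [8,9]; then docs [9,14]. The LCS DP gives dp[12][14] = 8, so this is optimal.

8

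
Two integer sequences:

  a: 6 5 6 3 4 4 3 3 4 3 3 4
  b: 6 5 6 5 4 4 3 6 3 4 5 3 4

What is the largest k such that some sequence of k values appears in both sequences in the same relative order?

Pick 6 [1,1], 5 [2,2], 6 [3,3], 4 [5,5], 4 [6,6], 3 [7,7], 3 [8,9], 4 [9,10], 3 [11,12], 4 [12,13]; all 10 values appear in both, in order, and the DP table's final entry dp[12][13] is also 10, so no common subsequence is longer.

10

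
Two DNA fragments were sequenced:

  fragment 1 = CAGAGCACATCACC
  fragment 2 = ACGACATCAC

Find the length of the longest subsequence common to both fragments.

Let dp[i][j] be the LCS length of the first i bases of fragment 1 and the first j bases of fragment 2. dp[i][j] = dp[i-1][j-1]+1 when the i-th and j-th bases match, else max(dp[i-1][j], dp[i][j-1]).
    ·  A  C  G  A  C  A  T  C  A  C
 ·  0  0  0  0  0  0  0  0  0  0  0
 C  0  0  1  1  1  1  1  1  1  1  1
 A  0  1  1  1  2  2  2  2  2  2  2
 G  0  1  1  2  2  2  2  2  2  2  2
 A  0  1  1  2  3  3  3  3  3  3  3
 G  0  1  1  2  3  3  3  3  3  3  3
 C  0  1  2  2  3  4  4  4  4  4  4
 A  0  1  2  2  3  4  5  5  5  5  5
 C  0  1  2  2  3  4  5  5  6  6  6
 A  0  1  2  2  3  4  5  5  6  7  7
 T  0  1  2  2  3  4  5  6  6  7  7
 C  0  1  2  2  3  4  5  6  7  7  8
 A  0  1  2  2  3  4  5  6  7  8  8
 C  0  1  2  2  3  4  5  6  7  8  9
 C  0  1  2  2  3  4  5  6  7  8  9
dp[14][10] = 9. One LCS (by backtracking along matches): CGACATCAC.

9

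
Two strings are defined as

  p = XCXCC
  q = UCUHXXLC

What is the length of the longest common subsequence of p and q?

Match X at p[1]=q[5] → X at p[3]=q[6] → C at p[5]=q[8] — 3 characters in the same relative order in both. dp[5][8] = 3 confirms this is the maximum.

3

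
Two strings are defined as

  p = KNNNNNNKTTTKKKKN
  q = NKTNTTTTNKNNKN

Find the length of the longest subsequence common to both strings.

8

Pick K [1,2], N [2,4], T [9,6], T [10,7], T [11,8], K [12,10], K [15,13], N [16,14]; all 8 characters appear in both, in order. The LCS DP gives dp[16][14] = 8, so this is optimal.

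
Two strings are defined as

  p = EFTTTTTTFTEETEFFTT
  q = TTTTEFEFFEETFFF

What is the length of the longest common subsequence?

Taking T at p[3]=q[1], then T at p[4]=q[2], then T at p[5]=q[3], then T at p[6]=q[4], then F at p[9]=q[9], then E at p[11]=q[10], then E at p[12]=q[11], then T at p[13]=q[12], then F at p[15]=q[14], then F at p[16]=q[15] gives a common subsequence of length 10, and the DP table's final entry dp[18][15] is also 10, so no common subsequence is longer.

10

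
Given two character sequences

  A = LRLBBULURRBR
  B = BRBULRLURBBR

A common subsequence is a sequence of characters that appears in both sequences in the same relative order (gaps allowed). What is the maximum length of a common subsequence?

8

Match R at A[2]=B[2]; then B at A[5]=B[3]; then U at A[6]=B[4]; then L at A[7]=B[7]; then U at A[8]=B[8]; then R at A[9]=B[9]; then B at A[11]=B[11]; then R at A[12]=B[12] — 8 characters in the same relative order in both. Since dp[12][12] = 8, nothing longer is possible.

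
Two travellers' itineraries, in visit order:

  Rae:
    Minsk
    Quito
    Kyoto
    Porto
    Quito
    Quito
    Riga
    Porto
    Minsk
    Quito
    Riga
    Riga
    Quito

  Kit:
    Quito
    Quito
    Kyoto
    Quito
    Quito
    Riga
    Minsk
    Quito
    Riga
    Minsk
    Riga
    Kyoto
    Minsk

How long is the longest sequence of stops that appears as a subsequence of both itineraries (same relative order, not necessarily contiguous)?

Match Quito (Rae #2, Kit #2), then Kyoto (Rae #3, Kit #3), then Quito (Rae #5, Kit #4), then Quito (Rae #6, Kit #5), then Riga (Rae #7, Kit #6), then Minsk (Rae #9, Kit #7), then Quito (Rae #10, Kit #8), then Riga (Rae #11, Kit #9), then Riga (Rae #12, Kit #11) — 9 stops in the same relative order in both, and the DP table's final entry dp[13][13] is also 9, so no common subsequence is longer.

9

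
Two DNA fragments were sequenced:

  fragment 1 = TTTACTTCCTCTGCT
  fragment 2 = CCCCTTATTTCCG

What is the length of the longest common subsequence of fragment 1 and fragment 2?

8

Pick T at fragment 1[1]=fragment 2[5], then T at fragment 1[2]=fragment 2[6], then T at fragment 1[3]=fragment 2[8], then T at fragment 1[6]=fragment 2[9], then T at fragment 1[7]=fragment 2[10], then C at fragment 1[9]=fragment 2[11], then C at fragment 1[11]=fragment 2[12], then G at fragment 1[13]=fragment 2[13]; all 8 bases appear in both, in order. dp[15][13] = 8 confirms this is the maximum.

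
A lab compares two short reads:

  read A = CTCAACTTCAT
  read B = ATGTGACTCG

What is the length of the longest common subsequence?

5

Match T [2,4] → A [5,6] → C [6,7] → T [8,8] → C [9,9] — 5 bases in the same relative order in both. dp[11][10] = 5 confirms this is the maximum.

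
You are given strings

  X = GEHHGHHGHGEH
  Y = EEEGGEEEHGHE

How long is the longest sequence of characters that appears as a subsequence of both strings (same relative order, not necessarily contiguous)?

6

Let dp[i][j] be the LCS length of the first i characters of X and the first j characters of Y. dp[i][j] = dp[i-1][j-1]+1 when the i-th and j-th characters match, else max(dp[i-1][j], dp[i][j-1]).
    ·  E  E  E  G  G  E  E  E  H  G  H  E
 ·  0  0  0  0  0  0  0  0  0  0  0  0  0
 G  0  0  0  0  1  1  1  1  1  1  1  1  1
 E  0  1  1  1  1  1  2  2  2  2  2  2  2
 H  0  1  1  1  1  1  2  2  2  3  3  3  3
 H  0  1  1  1  1  1  2  2  2  3  3  4  4
 G  0  1  1  1  2  2  2  2  2  3  4  4  4
 H  0  1  1  1  2  2  2  2  2  3  4  5  5
 H  0  1  1  1  2  2  2  2  2  3  4  5  5
 G  0  1  1  1  2  3  3  3  3  3  4  5  5
 H  0  1  1  1  2  3  3  3  3  4  4  5  5
 G  0  1  1  1  2  3  3  3  3  4  5  5  5
 E  0  1  2  2  2  3  4  4  4  4  5  5  6
 H  0  1  2  2  2  3  4  4  4  5  5  6  6
dp[12][12] = 6. One LCS (by backtracking along matches): GEHGHE.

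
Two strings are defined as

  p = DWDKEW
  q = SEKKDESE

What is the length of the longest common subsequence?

Let dp[i][j] be the LCS length of the first i characters of p and the first j characters of q. dp[i][j] = dp[i-1][j-1]+1 when the i-th and j-th characters match, else max(dp[i-1][j], dp[i][j-1]).
    ·  S  E  K  K  D  E  S  E
 ·  0  0  0  0  0  0  0  0  0
 D  0  0  0  0  0  1  1  1  1
 W  0  0  0  0  0  1  1  1  1
 D  0  0  0  0  0  1  1  1  1
 K  0  0  0  1  1  1  1  1  1
 E  0  0  1  1  1  1  2  2  2
 W  0  0  1  1  1  1  2  2  2
dp[6][8] = 2. One LCS (by backtracking along matches): DE.

2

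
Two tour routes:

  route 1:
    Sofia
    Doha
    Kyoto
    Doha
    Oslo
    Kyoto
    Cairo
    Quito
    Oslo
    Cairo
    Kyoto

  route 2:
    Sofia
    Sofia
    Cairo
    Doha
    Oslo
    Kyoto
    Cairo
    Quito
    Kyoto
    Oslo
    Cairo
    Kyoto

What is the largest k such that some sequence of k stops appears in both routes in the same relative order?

Pick Sofia [1,2]; then Doha [4,4]; then Oslo [5,5]; then Kyoto [6,6]; then Cairo [7,7]; then Quito [8,8]; then Oslo [9,10]; then Cairo [10,11]; then Kyoto [11,12]; all 9 stops appear in both, in order. dp[11][12] = 9 confirms this is the maximum.

9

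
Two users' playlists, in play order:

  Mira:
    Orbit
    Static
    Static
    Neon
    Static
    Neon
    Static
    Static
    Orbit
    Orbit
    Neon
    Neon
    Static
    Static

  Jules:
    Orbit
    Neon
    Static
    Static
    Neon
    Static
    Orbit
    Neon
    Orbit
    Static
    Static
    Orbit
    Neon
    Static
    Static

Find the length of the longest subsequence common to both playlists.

Taking Orbit [1,1]; then Static [2,3]; then Static [3,4]; then Neon [4,5]; then Static [5,6]; then Neon [6,8]; then Static [7,10]; then Static [8,11]; then Orbit [10,12]; then Neon [12,13]; then Static [13,14]; then Static [14,15] gives a common subsequence of length 12, and the DP table's final entry dp[14][15] is also 12, so no common subsequence is longer.

12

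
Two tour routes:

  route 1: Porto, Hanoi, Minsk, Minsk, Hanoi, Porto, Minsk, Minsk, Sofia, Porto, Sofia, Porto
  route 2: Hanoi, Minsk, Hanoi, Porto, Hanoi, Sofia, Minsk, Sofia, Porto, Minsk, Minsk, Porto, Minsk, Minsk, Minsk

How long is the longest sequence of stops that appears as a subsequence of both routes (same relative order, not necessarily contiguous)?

Pick Hanoi at route 1[2]=route 2[1] → Minsk at route 1[4]=route 2[2] → Hanoi at route 1[5]=route 2[3] → Porto at route 1[6]=route 2[4] → Minsk at route 1[8]=route 2[7] → Sofia at route 1[9]=route 2[8] → Porto at route 1[10]=route 2[9] → Porto at route 1[12]=route 2[12]; all 8 stops appear in both, in order, and the DP table's final entry dp[12][15] is also 8, so no common subsequence is longer.

8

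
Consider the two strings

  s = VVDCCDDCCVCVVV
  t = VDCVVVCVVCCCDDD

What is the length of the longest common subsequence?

7

Pick V at s[2]=t[1], D at s[3]=t[2], C at s[4]=t[3], C at s[5]=t[7], C at s[8]=t[10], C at s[9]=t[11], C at s[11]=t[12]; all 7 characters appear in both, in order, and the DP table's final entry dp[14][15] is also 7, so no common subsequence is longer.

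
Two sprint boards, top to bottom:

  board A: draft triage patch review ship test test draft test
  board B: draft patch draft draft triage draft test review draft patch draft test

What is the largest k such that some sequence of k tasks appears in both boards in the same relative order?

5

One common subsequence of length 5: draft [1,4], then triage [2,5], then patch [3,10], then draft [8,11], then test [9,12]. dp[9][12] = 5 confirms this is the maximum.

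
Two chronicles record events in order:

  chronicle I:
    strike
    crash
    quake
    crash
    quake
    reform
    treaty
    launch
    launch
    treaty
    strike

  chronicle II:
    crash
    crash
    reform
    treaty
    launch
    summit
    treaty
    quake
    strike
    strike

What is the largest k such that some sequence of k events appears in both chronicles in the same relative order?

Pick crash at chronicle I[2]=chronicle II[1]; then crash at chronicle I[4]=chronicle II[2]; then reform at chronicle I[6]=chronicle II[3]; then treaty at chronicle I[7]=chronicle II[4]; then launch at chronicle I[8]=chronicle II[5]; then treaty at chronicle I[10]=chronicle II[7]; then strike at chronicle I[11]=chronicle II[10]; all 7 events appear in both, in order. Since dp[11][10] = 7, nothing longer is possible.

7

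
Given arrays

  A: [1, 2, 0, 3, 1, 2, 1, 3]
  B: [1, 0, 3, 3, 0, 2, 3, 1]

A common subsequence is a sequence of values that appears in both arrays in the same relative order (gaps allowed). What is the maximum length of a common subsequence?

Match 1 at A[1]=B[1], then 0 at A[3]=B[2], then 3 at A[4]=B[4], then 2 at A[6]=B[6], then 1 at A[7]=B[8] — 5 values in the same relative order in both. Since dp[8][8] = 5, nothing longer is possible.

5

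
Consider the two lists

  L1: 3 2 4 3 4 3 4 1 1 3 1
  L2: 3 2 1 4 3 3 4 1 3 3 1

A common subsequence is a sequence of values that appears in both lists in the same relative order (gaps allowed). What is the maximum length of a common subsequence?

Taking 3 at L1[1]=L2[1], then 2 at L1[2]=L2[2], then 4 at L1[3]=L2[4], then 3 at L1[4]=L2[5], then 3 at L1[6]=L2[6], then 4 at L1[7]=L2[7], then 1 at L1[8]=L2[8], then 3 at L1[10]=L2[10], then 1 at L1[11]=L2[11] gives a common subsequence of length 9. Since dp[11][11] = 9, nothing longer is possible.

9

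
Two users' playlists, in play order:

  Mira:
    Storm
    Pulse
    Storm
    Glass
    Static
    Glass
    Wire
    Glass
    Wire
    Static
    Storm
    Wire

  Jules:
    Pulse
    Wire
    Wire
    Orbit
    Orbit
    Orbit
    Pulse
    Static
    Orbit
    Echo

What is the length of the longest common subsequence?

Taking Pulse at Mira[2]=Jules[1], Wire at Mira[7]=Jules[2], Wire at Mira[9]=Jules[3], Static at Mira[10]=Jules[8] gives a common subsequence of length 4. The LCS DP gives dp[12][10] = 4, so this is optimal.

4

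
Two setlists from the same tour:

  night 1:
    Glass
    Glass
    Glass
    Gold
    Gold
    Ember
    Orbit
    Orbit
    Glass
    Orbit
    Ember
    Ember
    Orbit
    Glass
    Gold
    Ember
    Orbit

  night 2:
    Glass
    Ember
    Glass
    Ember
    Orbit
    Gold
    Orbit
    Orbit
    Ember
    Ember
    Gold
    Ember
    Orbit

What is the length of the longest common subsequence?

11

Pick Glass [1,1], Glass [3,3], Ember [6,4], Orbit [7,5], Orbit [8,7], Orbit [10,8], Ember [11,9], Ember [12,10], Gold [15,11], Ember [16,12], Orbit [17,13]; all 11 songs appear in both, in order. dp[17][13] = 11 confirms this is the maximum.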